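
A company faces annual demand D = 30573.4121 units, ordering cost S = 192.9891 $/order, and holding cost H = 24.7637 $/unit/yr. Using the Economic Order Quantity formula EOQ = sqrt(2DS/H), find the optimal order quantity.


2*D*S = 2 * 30573.4121 * 192.9891 = 11800670.5702
2*D*S/H = 476530.9938
EOQ = sqrt(476530.9938) = 690.3122

690.3122 units


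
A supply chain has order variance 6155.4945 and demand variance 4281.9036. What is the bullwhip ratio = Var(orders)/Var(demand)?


BW = 6155.4945 / 4281.9036 = 1.4376

1.4376


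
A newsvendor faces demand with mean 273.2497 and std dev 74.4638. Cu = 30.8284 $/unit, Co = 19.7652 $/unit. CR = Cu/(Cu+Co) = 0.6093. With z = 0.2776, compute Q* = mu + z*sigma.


CR = Cu/(Cu+Co) = 30.8284/(30.8284+19.7652) = 0.6093
z = 0.2776
Q* = 273.2497 + 0.2776 * 74.4638 = 293.9209

293.9209 units


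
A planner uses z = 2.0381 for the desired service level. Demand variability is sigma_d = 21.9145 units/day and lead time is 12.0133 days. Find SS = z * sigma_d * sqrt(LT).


sqrt(LT) = sqrt(12.0133) = 3.4660
SS = 2.0381 * 21.9145 * 3.4660 = 154.8062

154.8062 units


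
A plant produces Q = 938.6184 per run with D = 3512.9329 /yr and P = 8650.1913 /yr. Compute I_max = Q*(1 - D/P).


D/P = 0.4061
1 - D/P = 0.5939
I_max = 938.6184 * 0.5939 = 557.4357

557.4357 units


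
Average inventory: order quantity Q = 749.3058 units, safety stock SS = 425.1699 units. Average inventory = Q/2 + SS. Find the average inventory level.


Q/2 = 374.6529
Avg = 374.6529 + 425.1699 = 799.8228

799.8228 units


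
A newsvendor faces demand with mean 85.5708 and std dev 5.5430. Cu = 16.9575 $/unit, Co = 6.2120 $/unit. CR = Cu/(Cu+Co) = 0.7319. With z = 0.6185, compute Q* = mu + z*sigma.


CR = Cu/(Cu+Co) = 16.9575/(16.9575+6.2120) = 0.7319
z = 0.6185
Q* = 85.5708 + 0.6185 * 5.5430 = 88.9991

88.9991 units


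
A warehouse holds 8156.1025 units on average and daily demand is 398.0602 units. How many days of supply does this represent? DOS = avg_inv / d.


DOS = 8156.1025 / 398.0602 = 20.4896

20.4896 days


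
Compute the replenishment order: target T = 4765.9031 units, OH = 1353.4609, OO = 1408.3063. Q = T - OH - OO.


Inventory position = OH + OO = 1353.4609 + 1408.3063 = 2761.7672
Q = 4765.9031 - 2761.7672 = 2004.1359

2004.1359 units


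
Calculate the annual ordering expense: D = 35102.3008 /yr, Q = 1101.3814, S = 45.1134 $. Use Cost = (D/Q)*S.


Number of orders = D/Q = 31.8712
Cost = 31.8712 * 45.1134 = 1437.8163

1437.8163 $/yr


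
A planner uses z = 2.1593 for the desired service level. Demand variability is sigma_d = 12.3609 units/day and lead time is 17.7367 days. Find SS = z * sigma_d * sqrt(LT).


sqrt(LT) = sqrt(17.7367) = 4.2115
SS = 2.1593 * 12.3609 * 4.2115 = 112.4086

112.4086 units


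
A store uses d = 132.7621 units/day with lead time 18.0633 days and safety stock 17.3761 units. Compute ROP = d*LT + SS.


d*LT = 132.7621 * 18.0633 = 2398.1216
ROP = 2398.1216 + 17.3761 = 2415.4977

2415.4977 units


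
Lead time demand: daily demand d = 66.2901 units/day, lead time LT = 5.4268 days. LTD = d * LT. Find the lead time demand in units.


LTD = 66.2901 * 5.4268 = 359.7431

359.7431 units


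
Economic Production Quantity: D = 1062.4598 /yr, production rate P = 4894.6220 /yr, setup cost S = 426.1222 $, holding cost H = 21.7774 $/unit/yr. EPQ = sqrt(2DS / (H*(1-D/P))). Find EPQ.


1 - D/P = 1 - 0.2171 = 0.7829
H*(1-D/P) = 17.0503
2DS = 905475.4148
EPQ = sqrt(53106.2836) = 230.4480

230.4480 units


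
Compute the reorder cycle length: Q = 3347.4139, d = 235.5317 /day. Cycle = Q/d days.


Cycle = 3347.4139 / 235.5317 = 14.2122

14.2122 days


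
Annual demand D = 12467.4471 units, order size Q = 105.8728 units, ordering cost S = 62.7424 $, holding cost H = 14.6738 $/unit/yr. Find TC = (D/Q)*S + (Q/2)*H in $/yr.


Ordering cost = D*S/Q = 7388.4657
Holding cost = Q*H/2 = 776.7781
TC = 7388.4657 + 776.7781 = 8165.2439

8165.2439 $/yr


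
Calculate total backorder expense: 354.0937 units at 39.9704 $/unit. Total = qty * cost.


Total = 354.0937 * 39.9704 = 14153.2668

14153.2668 $


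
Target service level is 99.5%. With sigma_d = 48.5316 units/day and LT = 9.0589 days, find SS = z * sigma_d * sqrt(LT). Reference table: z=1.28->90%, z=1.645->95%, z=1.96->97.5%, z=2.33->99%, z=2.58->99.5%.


From the table, SL = 99.5% corresponds to z = 2.58
sqrt(LT) = sqrt(9.0589) = 3.0098
SS = 2.58 * 48.5316 * 3.0098 = 376.8617

376.8617 units


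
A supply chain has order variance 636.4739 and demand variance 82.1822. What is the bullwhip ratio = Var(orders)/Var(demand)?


BW = 636.4739 / 82.1822 = 7.7447

7.7447


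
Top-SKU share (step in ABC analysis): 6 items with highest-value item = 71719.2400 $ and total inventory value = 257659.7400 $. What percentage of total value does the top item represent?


Top item = 71719.2400
Total = 257659.7400
Percentage = 71719.2400 / 257659.7400 * 100 = 27.8349

27.8349%


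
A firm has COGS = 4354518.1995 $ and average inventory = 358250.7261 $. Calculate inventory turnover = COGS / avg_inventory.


Turnover = 4354518.1995 / 358250.7261 = 12.1549

12.1549


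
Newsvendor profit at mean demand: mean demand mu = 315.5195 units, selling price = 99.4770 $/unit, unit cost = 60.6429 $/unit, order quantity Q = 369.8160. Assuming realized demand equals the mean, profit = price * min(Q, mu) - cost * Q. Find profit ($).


Sales at mu = min(369.8160, 315.5195) = 315.5195
Revenue = 99.4770 * 315.5195 = 31386.9333
Total cost = 60.6429 * 369.8160 = 22426.7147
Profit = 31386.9333 - 22426.7147 = 8960.2186

8960.2186 $


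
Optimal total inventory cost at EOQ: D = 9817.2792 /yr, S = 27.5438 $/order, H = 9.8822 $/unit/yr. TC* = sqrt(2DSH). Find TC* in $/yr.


2*D*S*H = 5344396.0374
TC* = sqrt(5344396.0374) = 2311.7950

2311.7950 $/yr


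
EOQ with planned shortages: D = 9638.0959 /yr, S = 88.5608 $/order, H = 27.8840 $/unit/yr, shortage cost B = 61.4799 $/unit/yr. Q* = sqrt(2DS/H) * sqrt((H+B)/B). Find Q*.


sqrt(2DS/H) = 247.4309
sqrt((H+B)/B) = 1.2056
Q* = 247.4309 * 1.2056 = 298.3104

298.3104 units


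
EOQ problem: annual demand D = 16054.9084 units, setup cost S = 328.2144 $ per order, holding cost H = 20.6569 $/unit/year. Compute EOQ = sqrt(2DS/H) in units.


2*D*S = 2 * 16054.9084 * 328.2144 = 10538904.2551
2*D*S/H = 510188.0851
EOQ = sqrt(510188.0851) = 714.2745

714.2745 units


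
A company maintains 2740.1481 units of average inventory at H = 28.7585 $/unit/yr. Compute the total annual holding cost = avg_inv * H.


Cost = 2740.1481 * 28.7585 = 78802.5491

78802.5491 $/yr


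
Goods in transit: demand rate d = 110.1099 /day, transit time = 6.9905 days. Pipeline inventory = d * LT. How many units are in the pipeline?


Pipeline = 110.1099 * 6.9905 = 769.7233

769.7233 units


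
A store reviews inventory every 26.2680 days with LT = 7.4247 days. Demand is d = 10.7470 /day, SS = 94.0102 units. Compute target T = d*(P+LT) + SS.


P + LT = 33.6927
d*(P+LT) = 10.7470 * 33.6927 = 362.0954
T = 362.0954 + 94.0102 = 456.1056

456.1056 units


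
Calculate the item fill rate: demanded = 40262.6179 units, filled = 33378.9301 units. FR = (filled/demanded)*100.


FR = 33378.9301 / 40262.6179 * 100 = 82.9030

82.9030%


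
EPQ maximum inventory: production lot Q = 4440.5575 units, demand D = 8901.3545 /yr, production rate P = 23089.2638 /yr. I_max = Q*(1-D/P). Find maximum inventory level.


D/P = 0.3855
1 - D/P = 0.6145
I_max = 4440.5575 * 0.6145 = 2728.6373

2728.6373 units


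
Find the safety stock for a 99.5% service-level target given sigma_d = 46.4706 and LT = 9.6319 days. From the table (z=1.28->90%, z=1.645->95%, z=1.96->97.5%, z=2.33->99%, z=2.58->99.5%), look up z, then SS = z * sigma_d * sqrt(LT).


From the table, SL = 99.5% corresponds to z = 2.58
sqrt(LT) = sqrt(9.6319) = 3.1035
SS = 2.58 * 46.4706 * 3.1035 = 372.0951

372.0951 units


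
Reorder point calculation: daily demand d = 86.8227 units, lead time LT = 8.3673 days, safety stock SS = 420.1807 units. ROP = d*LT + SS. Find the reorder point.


d*LT = 86.8227 * 8.3673 = 726.4716
ROP = 726.4716 + 420.1807 = 1146.6523

1146.6523 units


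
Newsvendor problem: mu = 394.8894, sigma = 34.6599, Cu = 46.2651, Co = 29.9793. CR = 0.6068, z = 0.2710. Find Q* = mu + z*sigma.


CR = Cu/(Cu+Co) = 46.2651/(46.2651+29.9793) = 0.6068
z = 0.2710
Q* = 394.8894 + 0.2710 * 34.6599 = 404.2822

404.2822 units


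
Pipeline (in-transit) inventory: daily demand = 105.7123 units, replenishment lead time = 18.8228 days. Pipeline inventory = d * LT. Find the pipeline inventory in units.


Pipeline = 105.7123 * 18.8228 = 1989.8015

1989.8015 units


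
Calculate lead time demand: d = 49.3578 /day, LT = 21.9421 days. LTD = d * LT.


LTD = 49.3578 * 21.9421 = 1083.0138

1083.0138 units


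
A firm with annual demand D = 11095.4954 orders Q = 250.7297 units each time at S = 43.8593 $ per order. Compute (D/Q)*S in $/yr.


Number of orders = D/Q = 44.2528
Cost = 44.2528 * 43.8593 = 1940.8976

1940.8976 $/yr


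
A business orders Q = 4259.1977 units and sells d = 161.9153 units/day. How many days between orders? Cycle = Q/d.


Cycle = 4259.1977 / 161.9153 = 26.3051

26.3051 days


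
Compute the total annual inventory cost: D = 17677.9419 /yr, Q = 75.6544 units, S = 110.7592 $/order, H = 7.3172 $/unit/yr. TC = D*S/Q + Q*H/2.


Ordering cost = D*S/Q = 25880.7776
Holding cost = Q*H/2 = 276.7892
TC = 25880.7776 + 276.7892 = 26157.5668

26157.5668 $/yr


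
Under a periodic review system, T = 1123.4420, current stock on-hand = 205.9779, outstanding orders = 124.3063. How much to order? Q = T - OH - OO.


Inventory position = OH + OO = 205.9779 + 124.3063 = 330.2842
Q = 1123.4420 - 330.2842 = 793.1578

793.1578 units


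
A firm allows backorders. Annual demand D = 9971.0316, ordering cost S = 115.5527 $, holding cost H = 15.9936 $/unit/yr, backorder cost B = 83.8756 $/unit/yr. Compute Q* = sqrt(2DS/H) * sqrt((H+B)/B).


sqrt(2DS/H) = 379.5788
sqrt((H+B)/B) = 1.0912
Q* = 379.5788 * 1.0912 = 414.1903

414.1903 units


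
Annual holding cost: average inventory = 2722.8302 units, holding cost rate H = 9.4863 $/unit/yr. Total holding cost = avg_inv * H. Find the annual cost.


Cost = 2722.8302 * 9.4863 = 25829.5841

25829.5841 $/yr


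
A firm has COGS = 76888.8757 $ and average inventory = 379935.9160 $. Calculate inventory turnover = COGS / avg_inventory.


Turnover = 76888.8757 / 379935.9160 = 0.2024

0.2024


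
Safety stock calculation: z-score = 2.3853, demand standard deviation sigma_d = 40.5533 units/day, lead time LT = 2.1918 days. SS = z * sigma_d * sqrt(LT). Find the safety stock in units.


sqrt(LT) = sqrt(2.1918) = 1.4805
SS = 2.3853 * 40.5533 * 1.4805 = 143.2088

143.2088 units


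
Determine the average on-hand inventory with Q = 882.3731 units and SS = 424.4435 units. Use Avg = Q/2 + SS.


Q/2 = 441.1866
Avg = 441.1866 + 424.4435 = 865.6300

865.6300 units


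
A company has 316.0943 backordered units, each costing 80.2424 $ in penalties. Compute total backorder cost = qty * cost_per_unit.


Total = 316.0943 * 80.2424 = 25364.1653

25364.1653 $


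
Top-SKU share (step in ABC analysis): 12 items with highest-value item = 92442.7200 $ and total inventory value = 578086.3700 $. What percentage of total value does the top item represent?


Top item = 92442.7200
Total = 578086.3700
Percentage = 92442.7200 / 578086.3700 * 100 = 15.9912

15.9912%


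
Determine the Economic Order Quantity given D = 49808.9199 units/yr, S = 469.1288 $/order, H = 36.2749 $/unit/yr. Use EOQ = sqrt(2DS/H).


2*D*S = 2 * 49808.9199 * 469.1288 = 46733597.6440
2*D*S/H = 1288317.7526
EOQ = sqrt(1288317.7526) = 1135.0409

1135.0409 units


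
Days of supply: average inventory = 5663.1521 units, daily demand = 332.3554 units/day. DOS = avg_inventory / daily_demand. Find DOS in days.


DOS = 5663.1521 / 332.3554 = 17.0394

17.0394 days


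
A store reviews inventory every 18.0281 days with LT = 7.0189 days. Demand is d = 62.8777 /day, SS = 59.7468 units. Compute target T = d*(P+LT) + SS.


P + LT = 25.0470
d*(P+LT) = 62.8777 * 25.0470 = 1574.8978
T = 1574.8978 + 59.7468 = 1634.6446

1634.6446 units


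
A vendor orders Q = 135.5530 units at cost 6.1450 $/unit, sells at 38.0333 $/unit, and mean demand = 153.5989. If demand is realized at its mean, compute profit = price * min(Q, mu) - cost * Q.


Sales at mu = min(135.5530, 153.5989) = 135.5530
Revenue = 38.0333 * 135.5530 = 5155.5279
Total cost = 6.1450 * 135.5530 = 832.9732
Profit = 5155.5279 - 832.9732 = 4322.5547

4322.5547 $


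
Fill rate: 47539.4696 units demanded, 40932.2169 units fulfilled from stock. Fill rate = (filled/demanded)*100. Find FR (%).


FR = 40932.2169 / 47539.4696 * 100 = 86.1015

86.1015%


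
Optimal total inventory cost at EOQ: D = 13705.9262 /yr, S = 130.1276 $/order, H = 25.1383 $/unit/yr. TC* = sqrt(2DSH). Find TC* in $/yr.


2*D*S*H = 89669285.5426
TC* = sqrt(89669285.5426) = 9469.3868

9469.3868 $/yr


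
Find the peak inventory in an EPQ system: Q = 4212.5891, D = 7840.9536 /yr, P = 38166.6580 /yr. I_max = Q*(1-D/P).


D/P = 0.2054
1 - D/P = 0.7946
I_max = 4212.5891 * 0.7946 = 3347.1553

3347.1553 units


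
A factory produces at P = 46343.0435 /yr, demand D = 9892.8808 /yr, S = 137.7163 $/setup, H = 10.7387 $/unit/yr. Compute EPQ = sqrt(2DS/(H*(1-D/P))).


1 - D/P = 1 - 0.2135 = 0.7865
H*(1-D/P) = 8.4463
2DS = 2724821.8802
EPQ = sqrt(322605.2932) = 567.9835

567.9835 units


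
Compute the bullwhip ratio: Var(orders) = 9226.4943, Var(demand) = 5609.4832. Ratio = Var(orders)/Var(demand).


BW = 9226.4943 / 5609.4832 = 1.6448

1.6448


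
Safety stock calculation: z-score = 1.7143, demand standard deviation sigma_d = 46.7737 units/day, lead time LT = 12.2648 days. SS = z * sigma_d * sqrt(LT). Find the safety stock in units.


sqrt(LT) = sqrt(12.2648) = 3.5021
SS = 1.7143 * 46.7737 * 3.5021 = 280.8140

280.8140 units


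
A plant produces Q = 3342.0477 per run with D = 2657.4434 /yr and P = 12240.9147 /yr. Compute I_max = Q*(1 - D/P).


D/P = 0.2171
1 - D/P = 0.7829
I_max = 3342.0477 * 0.7829 = 2616.5053

2616.5053 units


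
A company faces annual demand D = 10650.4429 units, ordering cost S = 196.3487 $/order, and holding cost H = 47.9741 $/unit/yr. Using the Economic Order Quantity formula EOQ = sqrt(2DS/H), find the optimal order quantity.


2*D*S = 2 * 10650.4429 * 196.3487 = 4182401.2357
2*D*S/H = 87180.4002
EOQ = sqrt(87180.4002) = 295.2633

295.2633 units


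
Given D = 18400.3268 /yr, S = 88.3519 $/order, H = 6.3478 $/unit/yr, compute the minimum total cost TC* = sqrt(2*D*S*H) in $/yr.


2*D*S*H = 20639285.5873
TC* = sqrt(20639285.5873) = 4543.0481

4543.0481 $/yr


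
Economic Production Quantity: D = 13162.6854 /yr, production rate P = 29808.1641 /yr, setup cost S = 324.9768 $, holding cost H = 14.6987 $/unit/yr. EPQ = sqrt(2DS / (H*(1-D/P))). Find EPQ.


1 - D/P = 1 - 0.4416 = 0.5584
H*(1-D/P) = 8.2080
2DS = 8555134.7614
EPQ = sqrt(1042285.9128) = 1020.9240

1020.9240 units


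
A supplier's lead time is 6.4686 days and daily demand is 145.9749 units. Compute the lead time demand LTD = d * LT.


LTD = 145.9749 * 6.4686 = 944.2532

944.2532 units


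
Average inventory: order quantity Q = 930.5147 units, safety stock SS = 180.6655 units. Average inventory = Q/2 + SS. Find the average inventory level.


Q/2 = 465.2573
Avg = 465.2573 + 180.6655 = 645.9228

645.9228 units


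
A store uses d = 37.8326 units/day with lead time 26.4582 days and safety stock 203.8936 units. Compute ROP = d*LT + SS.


d*LT = 37.8326 * 26.4582 = 1000.9825
ROP = 1000.9825 + 203.8936 = 1204.8761

1204.8761 units


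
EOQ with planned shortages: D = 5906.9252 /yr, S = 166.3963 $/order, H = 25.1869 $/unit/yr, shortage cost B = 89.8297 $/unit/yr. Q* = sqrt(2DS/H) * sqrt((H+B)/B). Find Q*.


sqrt(2DS/H) = 279.3703
sqrt((H+B)/B) = 1.1315
Q* = 279.3703 * 1.1315 = 316.1189

316.1189 units


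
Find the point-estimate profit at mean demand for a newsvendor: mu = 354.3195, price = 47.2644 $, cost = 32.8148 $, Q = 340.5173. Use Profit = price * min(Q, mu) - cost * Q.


Sales at mu = min(340.5173, 354.3195) = 340.5173
Revenue = 47.2644 * 340.5173 = 16094.3459
Total cost = 32.8148 * 340.5173 = 11174.0071
Profit = 16094.3459 - 11174.0071 = 4920.3388

4920.3388 $


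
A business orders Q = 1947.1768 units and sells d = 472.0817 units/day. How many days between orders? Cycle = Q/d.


Cycle = 1947.1768 / 472.0817 = 4.1247

4.1247 days


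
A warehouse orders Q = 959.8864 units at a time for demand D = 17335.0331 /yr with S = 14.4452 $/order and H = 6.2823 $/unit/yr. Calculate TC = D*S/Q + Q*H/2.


Ordering cost = D*S/Q = 260.8726
Holding cost = Q*H/2 = 3015.1472
TC = 260.8726 + 3015.1472 = 3276.0197

3276.0197 $/yr


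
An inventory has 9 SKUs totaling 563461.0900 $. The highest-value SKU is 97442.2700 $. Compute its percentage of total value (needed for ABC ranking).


Top item = 97442.2700
Total = 563461.0900
Percentage = 97442.2700 / 563461.0900 * 100 = 17.2935

17.2935%


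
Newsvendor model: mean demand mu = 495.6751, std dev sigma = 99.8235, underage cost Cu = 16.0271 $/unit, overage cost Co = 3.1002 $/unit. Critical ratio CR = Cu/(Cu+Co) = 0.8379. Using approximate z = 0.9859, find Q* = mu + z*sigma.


CR = Cu/(Cu+Co) = 16.0271/(16.0271+3.1002) = 0.8379
z = 0.9859
Q* = 495.6751 + 0.9859 * 99.8235 = 594.0911

594.0911 units


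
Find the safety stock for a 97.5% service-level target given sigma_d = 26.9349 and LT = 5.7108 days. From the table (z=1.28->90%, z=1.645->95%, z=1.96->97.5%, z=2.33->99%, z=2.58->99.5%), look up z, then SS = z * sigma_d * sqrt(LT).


From the table, SL = 97.5% corresponds to z = 1.96
sqrt(LT) = sqrt(5.7108) = 2.3897
SS = 1.96 * 26.9349 * 2.3897 = 126.1595

126.1595 units


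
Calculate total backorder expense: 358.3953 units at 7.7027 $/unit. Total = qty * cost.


Total = 358.3953 * 7.7027 = 2760.6115

2760.6115 $


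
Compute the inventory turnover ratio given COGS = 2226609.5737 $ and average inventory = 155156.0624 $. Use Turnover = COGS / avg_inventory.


Turnover = 2226609.5737 / 155156.0624 = 14.3508

14.3508


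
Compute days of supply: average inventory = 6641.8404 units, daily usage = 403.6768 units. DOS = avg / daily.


DOS = 6641.8404 / 403.6768 = 16.4534

16.4534 days


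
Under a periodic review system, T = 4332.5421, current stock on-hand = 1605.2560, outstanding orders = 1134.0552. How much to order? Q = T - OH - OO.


Inventory position = OH + OO = 1605.2560 + 1134.0552 = 2739.3112
Q = 4332.5421 - 2739.3112 = 1593.2309

1593.2309 units


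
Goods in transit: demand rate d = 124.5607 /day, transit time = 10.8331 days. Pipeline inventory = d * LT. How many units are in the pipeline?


Pipeline = 124.5607 * 10.8331 = 1349.3785

1349.3785 units


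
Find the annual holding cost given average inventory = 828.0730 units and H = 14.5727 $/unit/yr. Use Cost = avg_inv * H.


Cost = 828.0730 * 14.5727 = 12067.2594

12067.2594 $/yr


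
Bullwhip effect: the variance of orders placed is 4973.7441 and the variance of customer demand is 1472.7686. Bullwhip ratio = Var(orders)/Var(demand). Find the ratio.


BW = 4973.7441 / 1472.7686 = 3.3771

3.3771


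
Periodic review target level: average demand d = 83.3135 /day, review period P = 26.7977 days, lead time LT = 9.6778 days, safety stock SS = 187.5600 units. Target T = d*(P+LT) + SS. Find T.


P + LT = 36.4755
d*(P+LT) = 83.3135 * 36.4755 = 3038.9016
T = 3038.9016 + 187.5600 = 3226.4616

3226.4616 units


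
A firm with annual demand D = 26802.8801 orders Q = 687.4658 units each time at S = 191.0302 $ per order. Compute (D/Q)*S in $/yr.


Number of orders = D/Q = 38.9879
Cost = 38.9879 * 191.0302 = 7447.8753

7447.8753 $/yr


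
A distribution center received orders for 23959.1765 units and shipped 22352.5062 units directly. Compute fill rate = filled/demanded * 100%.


FR = 22352.5062 / 23959.1765 * 100 = 93.2941

93.2941%


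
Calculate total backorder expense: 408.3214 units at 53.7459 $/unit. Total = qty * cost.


Total = 408.3214 * 53.7459 = 21945.6011

21945.6011 $


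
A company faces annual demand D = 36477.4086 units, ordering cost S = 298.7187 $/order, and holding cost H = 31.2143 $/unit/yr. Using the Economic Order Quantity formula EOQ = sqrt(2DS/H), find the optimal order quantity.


2*D*S = 2 * 36477.4086 * 298.7187 = 21792968.1527
2*D*S/H = 698172.5732
EOQ = sqrt(698172.5732) = 835.5672

835.5672 units


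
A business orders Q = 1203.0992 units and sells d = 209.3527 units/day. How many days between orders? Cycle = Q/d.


Cycle = 1203.0992 / 209.3527 = 5.7468

5.7468 days


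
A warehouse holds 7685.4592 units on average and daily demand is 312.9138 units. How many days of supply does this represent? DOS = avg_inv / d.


DOS = 7685.4592 / 312.9138 = 24.5609

24.5609 days


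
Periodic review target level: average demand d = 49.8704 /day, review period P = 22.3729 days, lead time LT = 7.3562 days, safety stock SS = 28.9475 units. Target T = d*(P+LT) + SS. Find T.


P + LT = 29.7291
d*(P+LT) = 49.8704 * 29.7291 = 1482.6021
T = 1482.6021 + 28.9475 = 1511.5496

1511.5496 units


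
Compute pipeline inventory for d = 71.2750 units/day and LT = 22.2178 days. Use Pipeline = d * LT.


Pipeline = 71.2750 * 22.2178 = 1583.5737

1583.5737 units


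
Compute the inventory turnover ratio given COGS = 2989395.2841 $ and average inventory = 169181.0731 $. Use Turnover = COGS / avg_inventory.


Turnover = 2989395.2841 / 169181.0731 = 17.6698

17.6698


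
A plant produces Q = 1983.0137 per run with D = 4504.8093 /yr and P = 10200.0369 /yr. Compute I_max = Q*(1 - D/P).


D/P = 0.4416
1 - D/P = 0.5584
I_max = 1983.0137 * 0.5584 = 1107.2229

1107.2229 units


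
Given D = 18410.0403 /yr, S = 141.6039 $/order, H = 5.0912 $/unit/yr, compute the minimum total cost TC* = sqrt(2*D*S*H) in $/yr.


2*D*S*H = 26544839.7278
TC* = sqrt(26544839.7278) = 5152.1684

5152.1684 $/yr


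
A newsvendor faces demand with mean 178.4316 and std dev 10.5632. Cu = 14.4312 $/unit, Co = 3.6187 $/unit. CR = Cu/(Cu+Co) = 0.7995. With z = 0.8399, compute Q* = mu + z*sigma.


CR = Cu/(Cu+Co) = 14.4312/(14.4312+3.6187) = 0.7995
z = 0.8399
Q* = 178.4316 + 0.8399 * 10.5632 = 187.3036

187.3036 units


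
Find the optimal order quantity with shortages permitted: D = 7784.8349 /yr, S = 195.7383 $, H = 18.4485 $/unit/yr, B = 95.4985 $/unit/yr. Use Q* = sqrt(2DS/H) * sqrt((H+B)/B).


sqrt(2DS/H) = 406.4406
sqrt((H+B)/B) = 1.0923
Q* = 406.4406 * 1.0923 = 443.9665

443.9665 units


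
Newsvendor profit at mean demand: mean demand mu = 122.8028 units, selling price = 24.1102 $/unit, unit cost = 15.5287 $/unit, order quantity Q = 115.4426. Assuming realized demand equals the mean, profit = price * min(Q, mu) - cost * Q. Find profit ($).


Sales at mu = min(115.4426, 122.8028) = 115.4426
Revenue = 24.1102 * 115.4426 = 2783.3442
Total cost = 15.5287 * 115.4426 = 1792.6735
Profit = 2783.3442 - 1792.6735 = 990.6707

990.6707 $


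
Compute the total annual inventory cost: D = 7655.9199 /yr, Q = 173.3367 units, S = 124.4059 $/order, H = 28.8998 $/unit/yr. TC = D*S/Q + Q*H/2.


Ordering cost = D*S/Q = 5494.7487
Holding cost = Q*H/2 = 2504.6980
TC = 5494.7487 + 2504.6980 = 7999.4467

7999.4467 $/yr


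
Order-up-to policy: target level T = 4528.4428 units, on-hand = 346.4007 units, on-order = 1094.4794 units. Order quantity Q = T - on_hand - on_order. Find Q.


Inventory position = OH + OO = 346.4007 + 1094.4794 = 1440.8801
Q = 4528.4428 - 1440.8801 = 3087.5627

3087.5627 units


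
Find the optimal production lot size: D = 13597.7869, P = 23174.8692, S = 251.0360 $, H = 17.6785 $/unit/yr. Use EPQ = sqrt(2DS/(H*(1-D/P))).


1 - D/P = 1 - 0.5867 = 0.4133
H*(1-D/P) = 7.3057
2DS = 6827068.0645
EPQ = sqrt(934486.1992) = 966.6883

966.6883 units


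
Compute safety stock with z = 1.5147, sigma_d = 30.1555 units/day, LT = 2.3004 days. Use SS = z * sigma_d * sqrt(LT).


sqrt(LT) = sqrt(2.3004) = 1.5167
SS = 1.5147 * 30.1555 * 1.5167 = 69.2779

69.2779 units


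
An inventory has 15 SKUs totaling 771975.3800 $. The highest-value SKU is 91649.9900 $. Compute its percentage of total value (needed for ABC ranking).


Top item = 91649.9900
Total = 771975.3800
Percentage = 91649.9900 / 771975.3800 * 100 = 11.8721

11.8721%


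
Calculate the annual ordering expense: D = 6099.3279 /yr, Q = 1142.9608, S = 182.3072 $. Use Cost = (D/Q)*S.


Number of orders = D/Q = 5.3364
Cost = 5.3364 * 182.3072 = 972.8692

972.8692 $/yr


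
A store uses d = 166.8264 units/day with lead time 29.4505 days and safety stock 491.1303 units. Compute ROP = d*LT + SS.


d*LT = 166.8264 * 29.4505 = 4913.1209
ROP = 4913.1209 + 491.1303 = 5404.2512

5404.2512 units


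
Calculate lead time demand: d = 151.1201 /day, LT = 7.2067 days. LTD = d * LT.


LTD = 151.1201 * 7.2067 = 1089.0772

1089.0772 units


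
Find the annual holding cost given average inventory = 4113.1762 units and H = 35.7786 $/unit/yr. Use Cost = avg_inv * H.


Cost = 4113.1762 * 35.7786 = 147163.6860

147163.6860 $/yr


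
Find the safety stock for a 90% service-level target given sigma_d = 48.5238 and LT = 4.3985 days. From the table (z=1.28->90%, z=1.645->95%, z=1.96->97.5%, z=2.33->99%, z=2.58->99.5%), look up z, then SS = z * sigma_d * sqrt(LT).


From the table, SL = 90% corresponds to z = 1.28
sqrt(LT) = sqrt(4.3985) = 2.0973
SS = 1.28 * 48.5238 * 2.0973 = 130.2618

130.2618 units


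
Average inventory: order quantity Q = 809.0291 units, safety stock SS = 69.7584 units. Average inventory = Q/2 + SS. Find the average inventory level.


Q/2 = 404.5145
Avg = 404.5145 + 69.7584 = 474.2729

474.2729 units


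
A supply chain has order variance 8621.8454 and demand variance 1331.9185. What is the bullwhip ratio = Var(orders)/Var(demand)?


BW = 8621.8454 / 1331.9185 = 6.4733

6.4733


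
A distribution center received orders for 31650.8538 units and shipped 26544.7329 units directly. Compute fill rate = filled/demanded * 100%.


FR = 26544.7329 / 31650.8538 * 100 = 83.8674

83.8674%


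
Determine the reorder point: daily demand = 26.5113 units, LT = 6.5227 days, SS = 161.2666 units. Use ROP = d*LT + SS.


d*LT = 26.5113 * 6.5227 = 172.9253
ROP = 172.9253 + 161.2666 = 334.1919

334.1919 units


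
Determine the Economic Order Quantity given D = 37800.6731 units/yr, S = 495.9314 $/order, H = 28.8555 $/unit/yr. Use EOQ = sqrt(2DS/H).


2*D*S = 2 * 37800.6731 * 495.9314 = 37493081.4629
2*D*S/H = 1299339.1715
EOQ = sqrt(1299339.1715) = 1139.8856

1139.8856 units


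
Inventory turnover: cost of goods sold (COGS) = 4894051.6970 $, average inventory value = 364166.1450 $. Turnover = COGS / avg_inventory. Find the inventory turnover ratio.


Turnover = 4894051.6970 / 364166.1450 = 13.4391

13.4391


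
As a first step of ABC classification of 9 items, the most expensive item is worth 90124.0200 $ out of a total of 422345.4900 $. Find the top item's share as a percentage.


Top item = 90124.0200
Total = 422345.4900
Percentage = 90124.0200 / 422345.4900 * 100 = 21.3389

21.3389%


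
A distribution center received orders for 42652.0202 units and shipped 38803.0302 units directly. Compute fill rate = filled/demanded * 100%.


FR = 38803.0302 / 42652.0202 * 100 = 90.9758

90.9758%


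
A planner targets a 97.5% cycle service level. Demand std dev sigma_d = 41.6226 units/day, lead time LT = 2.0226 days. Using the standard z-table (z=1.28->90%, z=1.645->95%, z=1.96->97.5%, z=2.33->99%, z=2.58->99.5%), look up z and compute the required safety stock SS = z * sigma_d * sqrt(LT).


From the table, SL = 97.5% corresponds to z = 1.96
sqrt(LT) = sqrt(2.0226) = 1.4222
SS = 1.96 * 41.6226 * 1.4222 = 116.0220

116.0220 units


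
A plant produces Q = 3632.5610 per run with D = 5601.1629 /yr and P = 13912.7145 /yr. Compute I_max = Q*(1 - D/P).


D/P = 0.4026
1 - D/P = 0.5974
I_max = 3632.5610 * 0.5974 = 2170.1170

2170.1170 units


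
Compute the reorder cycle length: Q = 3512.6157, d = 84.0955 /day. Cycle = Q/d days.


Cycle = 3512.6157 / 84.0955 = 41.7694

41.7694 days


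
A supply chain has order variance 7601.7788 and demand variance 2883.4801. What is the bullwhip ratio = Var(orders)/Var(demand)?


BW = 7601.7788 / 2883.4801 = 2.6363

2.6363


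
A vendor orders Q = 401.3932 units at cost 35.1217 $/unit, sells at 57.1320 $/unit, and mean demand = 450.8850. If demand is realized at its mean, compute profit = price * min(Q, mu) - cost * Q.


Sales at mu = min(401.3932, 450.8850) = 401.3932
Revenue = 57.1320 * 401.3932 = 22932.3963
Total cost = 35.1217 * 401.3932 = 14097.6116
Profit = 22932.3963 - 14097.6116 = 8834.7847

8834.7847 $


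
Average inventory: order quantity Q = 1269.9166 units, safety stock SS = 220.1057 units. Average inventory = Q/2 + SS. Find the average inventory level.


Q/2 = 634.9583
Avg = 634.9583 + 220.1057 = 855.0640

855.0640 units


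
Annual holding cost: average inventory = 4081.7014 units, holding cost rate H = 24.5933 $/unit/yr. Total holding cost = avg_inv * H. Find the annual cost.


Cost = 4081.7014 * 24.5933 = 100382.5070

100382.5070 $/yr


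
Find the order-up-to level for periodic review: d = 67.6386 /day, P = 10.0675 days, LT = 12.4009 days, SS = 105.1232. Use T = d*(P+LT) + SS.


P + LT = 22.4684
d*(P+LT) = 67.6386 * 22.4684 = 1519.7311
T = 1519.7311 + 105.1232 = 1624.8543

1624.8543 units


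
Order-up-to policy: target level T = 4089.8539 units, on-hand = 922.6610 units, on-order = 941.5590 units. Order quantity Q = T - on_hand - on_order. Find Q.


Inventory position = OH + OO = 922.6610 + 941.5590 = 1864.2200
Q = 4089.8539 - 1864.2200 = 2225.6339

2225.6339 units


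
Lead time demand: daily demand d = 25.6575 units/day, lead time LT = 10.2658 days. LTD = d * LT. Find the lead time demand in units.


LTD = 25.6575 * 10.2658 = 263.3948

263.3948 units


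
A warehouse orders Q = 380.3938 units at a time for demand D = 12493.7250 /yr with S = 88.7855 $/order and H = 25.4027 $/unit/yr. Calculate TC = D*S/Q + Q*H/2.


Ordering cost = D*S/Q = 2916.0875
Holding cost = Q*H/2 = 4831.5148
TC = 2916.0875 + 4831.5148 = 7747.6023

7747.6023 $/yr


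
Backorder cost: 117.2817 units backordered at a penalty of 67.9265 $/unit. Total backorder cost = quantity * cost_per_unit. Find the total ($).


Total = 117.2817 * 67.9265 = 7966.5354

7966.5354 $


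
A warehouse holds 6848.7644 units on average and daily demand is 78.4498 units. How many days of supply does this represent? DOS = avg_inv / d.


DOS = 6848.7644 / 78.4498 = 87.3012

87.3012 days


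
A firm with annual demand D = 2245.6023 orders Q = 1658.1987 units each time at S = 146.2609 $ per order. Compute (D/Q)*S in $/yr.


Number of orders = D/Q = 1.3542
Cost = 1.3542 * 146.2609 = 198.0727

198.0727 $/yr


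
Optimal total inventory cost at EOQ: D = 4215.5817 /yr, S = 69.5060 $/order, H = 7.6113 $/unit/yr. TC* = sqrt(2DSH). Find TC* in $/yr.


2*D*S*H = 4460346.9547
TC* = sqrt(4460346.9547) = 2111.9534

2111.9534 $/yr


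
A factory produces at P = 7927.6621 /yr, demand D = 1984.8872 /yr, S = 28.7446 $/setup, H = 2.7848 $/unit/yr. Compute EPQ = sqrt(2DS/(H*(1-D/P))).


1 - D/P = 1 - 0.2504 = 0.7496
H*(1-D/P) = 2.0876
2DS = 114109.5772
EPQ = sqrt(54661.8010) = 233.7986

233.7986 units


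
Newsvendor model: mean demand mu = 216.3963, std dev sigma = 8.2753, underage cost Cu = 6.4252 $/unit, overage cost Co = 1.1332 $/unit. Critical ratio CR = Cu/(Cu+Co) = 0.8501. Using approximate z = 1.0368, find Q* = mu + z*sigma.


CR = Cu/(Cu+Co) = 6.4252/(6.4252+1.1332) = 0.8501
z = 1.0368
Q* = 216.3963 + 1.0368 * 8.2753 = 224.9761

224.9761 units


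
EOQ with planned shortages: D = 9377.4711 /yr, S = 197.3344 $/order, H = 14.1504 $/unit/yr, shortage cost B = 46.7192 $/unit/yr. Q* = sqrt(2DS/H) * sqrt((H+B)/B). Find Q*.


sqrt(2DS/H) = 511.4167
sqrt((H+B)/B) = 1.1414
Q* = 511.4167 * 1.1414 = 583.7507

583.7507 units


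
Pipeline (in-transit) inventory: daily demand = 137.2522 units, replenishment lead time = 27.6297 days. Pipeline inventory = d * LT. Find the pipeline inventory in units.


Pipeline = 137.2522 * 27.6297 = 3792.2371

3792.2371 units


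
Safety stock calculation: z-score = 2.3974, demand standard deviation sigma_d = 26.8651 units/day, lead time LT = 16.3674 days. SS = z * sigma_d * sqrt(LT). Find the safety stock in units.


sqrt(LT) = sqrt(16.3674) = 4.0457
SS = 2.3974 * 26.8651 * 4.0457 = 260.5666

260.5666 units


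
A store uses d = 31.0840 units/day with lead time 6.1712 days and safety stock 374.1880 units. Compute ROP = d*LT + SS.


d*LT = 31.0840 * 6.1712 = 191.8256
ROP = 191.8256 + 374.1880 = 566.0136

566.0136 units


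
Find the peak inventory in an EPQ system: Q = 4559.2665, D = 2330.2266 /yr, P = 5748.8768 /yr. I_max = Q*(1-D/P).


D/P = 0.4053
1 - D/P = 0.5947
I_max = 4559.2665 * 0.5947 = 2711.2318

2711.2318 units


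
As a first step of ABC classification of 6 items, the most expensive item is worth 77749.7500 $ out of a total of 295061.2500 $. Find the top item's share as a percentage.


Top item = 77749.7500
Total = 295061.2500
Percentage = 77749.7500 / 295061.2500 * 100 = 26.3504

26.3504%


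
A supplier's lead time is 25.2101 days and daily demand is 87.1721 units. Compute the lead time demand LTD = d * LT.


LTD = 87.1721 * 25.2101 = 2197.6174

2197.6174 units


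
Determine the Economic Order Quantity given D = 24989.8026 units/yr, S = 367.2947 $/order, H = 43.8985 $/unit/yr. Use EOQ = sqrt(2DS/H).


2*D*S = 2 * 24989.8026 * 367.2947 = 18357244.0981
2*D*S/H = 418174.7462
EOQ = sqrt(418174.7462) = 646.6643

646.6643 units


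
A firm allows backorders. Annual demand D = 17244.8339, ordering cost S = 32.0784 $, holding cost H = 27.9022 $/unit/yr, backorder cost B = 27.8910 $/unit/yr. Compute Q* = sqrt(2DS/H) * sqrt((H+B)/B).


sqrt(2DS/H) = 199.1277
sqrt((H+B)/B) = 1.4144
Q* = 199.1277 * 1.4144 = 281.6373

281.6373 units


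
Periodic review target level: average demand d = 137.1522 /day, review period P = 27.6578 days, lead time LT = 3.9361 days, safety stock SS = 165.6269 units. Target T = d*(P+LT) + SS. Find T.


P + LT = 31.5939
d*(P+LT) = 137.1522 * 31.5939 = 4333.1729
T = 4333.1729 + 165.6269 = 4498.7998

4498.7998 units


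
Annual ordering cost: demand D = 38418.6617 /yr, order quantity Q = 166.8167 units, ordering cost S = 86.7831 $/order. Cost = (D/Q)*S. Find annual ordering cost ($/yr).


Number of orders = D/Q = 230.3046
Cost = 230.3046 * 86.7831 = 19986.5515

19986.5515 $/yr


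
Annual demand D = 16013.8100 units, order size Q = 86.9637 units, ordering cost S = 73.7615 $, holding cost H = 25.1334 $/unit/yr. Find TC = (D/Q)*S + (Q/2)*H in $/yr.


Ordering cost = D*S/Q = 13582.7092
Holding cost = Q*H/2 = 1092.8467
TC = 13582.7092 + 1092.8467 = 14675.5559

14675.5559 $/yr


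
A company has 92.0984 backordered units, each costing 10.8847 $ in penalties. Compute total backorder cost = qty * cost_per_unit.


Total = 92.0984 * 10.8847 = 1002.4635

1002.4635 $


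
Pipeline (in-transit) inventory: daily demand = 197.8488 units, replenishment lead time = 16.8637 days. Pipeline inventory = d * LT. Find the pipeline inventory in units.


Pipeline = 197.8488 * 16.8637 = 3336.4628

3336.4628 units


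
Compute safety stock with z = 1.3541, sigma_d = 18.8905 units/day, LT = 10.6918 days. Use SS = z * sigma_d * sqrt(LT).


sqrt(LT) = sqrt(10.6918) = 3.2698
SS = 1.3541 * 18.8905 * 3.2698 = 83.6411

83.6411 units


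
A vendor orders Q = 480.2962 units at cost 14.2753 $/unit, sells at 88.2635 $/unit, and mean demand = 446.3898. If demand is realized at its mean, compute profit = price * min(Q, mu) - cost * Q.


Sales at mu = min(480.2962, 446.3898) = 446.3898
Revenue = 88.2635 * 446.3898 = 39399.9261
Total cost = 14.2753 * 480.2962 = 6856.3723
Profit = 39399.9261 - 6856.3723 = 32543.5538

32543.5538 $


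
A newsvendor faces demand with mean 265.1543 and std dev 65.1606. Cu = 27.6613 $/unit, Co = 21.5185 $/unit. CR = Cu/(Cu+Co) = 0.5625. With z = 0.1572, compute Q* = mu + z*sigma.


CR = Cu/(Cu+Co) = 27.6613/(27.6613+21.5185) = 0.5625
z = 0.1572
Q* = 265.1543 + 0.1572 * 65.1606 = 275.3975

275.3975 units


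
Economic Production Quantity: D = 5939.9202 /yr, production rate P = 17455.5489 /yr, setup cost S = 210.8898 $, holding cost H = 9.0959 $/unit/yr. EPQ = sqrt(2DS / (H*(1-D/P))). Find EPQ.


1 - D/P = 1 - 0.3403 = 0.6597
H*(1-D/P) = 6.0007
2DS = 2505337.1660
EPQ = sqrt(417509.4988) = 646.1497

646.1497 units


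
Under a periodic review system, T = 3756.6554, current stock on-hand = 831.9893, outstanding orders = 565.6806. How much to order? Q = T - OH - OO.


Inventory position = OH + OO = 831.9893 + 565.6806 = 1397.6699
Q = 3756.6554 - 1397.6699 = 2358.9855

2358.9855 units


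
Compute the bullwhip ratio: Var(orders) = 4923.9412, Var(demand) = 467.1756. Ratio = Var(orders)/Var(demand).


BW = 4923.9412 / 467.1756 = 10.5398

10.5398


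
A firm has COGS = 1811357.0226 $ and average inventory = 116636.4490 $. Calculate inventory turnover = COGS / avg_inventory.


Turnover = 1811357.0226 / 116636.4490 = 15.5299

15.5299


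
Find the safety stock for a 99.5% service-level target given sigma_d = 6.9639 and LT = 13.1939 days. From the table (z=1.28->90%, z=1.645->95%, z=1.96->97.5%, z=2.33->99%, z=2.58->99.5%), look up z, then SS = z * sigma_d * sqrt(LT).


From the table, SL = 99.5% corresponds to z = 2.58
sqrt(LT) = sqrt(13.1939) = 3.6323
SS = 2.58 * 6.9639 * 3.6323 = 65.2618

65.2618 units


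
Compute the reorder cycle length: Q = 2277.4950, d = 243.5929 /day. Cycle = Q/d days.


Cycle = 2277.4950 / 243.5929 = 9.3496

9.3496 days


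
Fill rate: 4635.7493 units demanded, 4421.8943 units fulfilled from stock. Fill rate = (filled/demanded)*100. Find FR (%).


FR = 4421.8943 / 4635.7493 * 100 = 95.3868

95.3868%


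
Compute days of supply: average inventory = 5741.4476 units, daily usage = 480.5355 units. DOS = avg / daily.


DOS = 5741.4476 / 480.5355 = 11.9480

11.9480 days


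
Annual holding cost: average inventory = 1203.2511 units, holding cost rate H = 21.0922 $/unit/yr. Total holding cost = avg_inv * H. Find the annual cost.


Cost = 1203.2511 * 21.0922 = 25379.2129

25379.2129 $/yr


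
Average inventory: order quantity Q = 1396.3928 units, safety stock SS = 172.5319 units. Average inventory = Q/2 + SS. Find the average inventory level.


Q/2 = 698.1964
Avg = 698.1964 + 172.5319 = 870.7283

870.7283 units


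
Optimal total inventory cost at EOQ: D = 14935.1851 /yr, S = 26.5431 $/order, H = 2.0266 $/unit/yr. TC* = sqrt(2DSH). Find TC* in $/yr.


2*D*S*H = 1606794.3156
TC* = sqrt(1606794.3156) = 1267.5939

1267.5939 $/yr


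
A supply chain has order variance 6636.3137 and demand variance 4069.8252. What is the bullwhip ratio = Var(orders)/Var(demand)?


BW = 6636.3137 / 4069.8252 = 1.6306

1.6306


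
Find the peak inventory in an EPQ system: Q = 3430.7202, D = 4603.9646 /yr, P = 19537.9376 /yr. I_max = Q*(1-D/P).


D/P = 0.2356
1 - D/P = 0.7644
I_max = 3430.7202 * 0.7644 = 2622.2974

2622.2974 units


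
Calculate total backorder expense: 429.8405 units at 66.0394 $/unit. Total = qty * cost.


Total = 429.8405 * 66.0394 = 28386.4087

28386.4087 $


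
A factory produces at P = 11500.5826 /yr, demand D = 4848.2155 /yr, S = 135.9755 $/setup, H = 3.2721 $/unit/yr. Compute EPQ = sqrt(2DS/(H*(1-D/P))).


1 - D/P = 1 - 0.4216 = 0.5784
H*(1-D/P) = 1.8927
2DS = 1318477.0534
EPQ = sqrt(696609.9004) = 834.6316

834.6316 units
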